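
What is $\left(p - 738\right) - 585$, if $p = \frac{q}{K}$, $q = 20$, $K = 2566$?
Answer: $- \frac{1697399}{1283} \approx -1323.0$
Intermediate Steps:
$p = \frac{10}{1283}$ ($p = \frac{20}{2566} = 20 \cdot \frac{1}{2566} = \frac{10}{1283} \approx 0.0077942$)
$\left(p - 738\right) - 585 = \left(\frac{10}{1283} - 738\right) - 585 = - \frac{946844}{1283} - 585 = - \frac{1697399}{1283}$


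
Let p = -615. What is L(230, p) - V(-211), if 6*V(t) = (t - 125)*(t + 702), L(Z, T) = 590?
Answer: 28086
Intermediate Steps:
V(t) = (-125 + t)*(702 + t)/6 (V(t) = ((t - 125)*(t + 702))/6 = ((-125 + t)*(702 + t))/6 = (-125 + t)*(702 + t)/6)
L(230, p) - V(-211) = 590 - (-14625 + (⅙)*(-211)² + (577/6)*(-211)) = 590 - (-14625 + (⅙)*44521 - 121747/6) = 590 - (-14625 + 44521/6 - 121747/6) = 590 - 1*(-27496) = 590 + 27496 = 28086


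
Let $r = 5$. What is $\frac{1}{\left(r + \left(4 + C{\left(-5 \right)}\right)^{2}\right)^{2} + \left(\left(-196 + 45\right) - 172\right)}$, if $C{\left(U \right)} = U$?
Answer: $- \frac{1}{287} \approx -0.0034843$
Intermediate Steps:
$\frac{1}{\left(r + \left(4 + C{\left(-5 \right)}\right)^{2}\right)^{2} + \left(\left(-196 + 45\right) - 172\right)} = \frac{1}{\left(5 + \left(4 - 5\right)^{2}\right)^{2} + \left(\left(-196 + 45\right) - 172\right)} = \frac{1}{\left(5 + \left(-1\right)^{2}\right)^{2} - 323} = \frac{1}{\left(5 + 1\right)^{2} - 323} = \frac{1}{6^{2} - 323} = \frac{1}{36 - 323} = \frac{1}{-287} = - \frac{1}{287}$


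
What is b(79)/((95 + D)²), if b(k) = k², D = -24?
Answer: 6241/5041 ≈ 1.2380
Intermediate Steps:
b(79)/((95 + D)²) = 79²/((95 - 24)²) = 6241/(71²) = 6241/5041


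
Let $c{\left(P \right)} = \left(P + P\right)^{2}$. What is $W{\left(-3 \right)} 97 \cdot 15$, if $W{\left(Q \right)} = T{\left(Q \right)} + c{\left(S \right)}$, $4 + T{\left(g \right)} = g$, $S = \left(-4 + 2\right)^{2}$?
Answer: $82935$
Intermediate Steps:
$S = 4$ ($S = \left(-2\right)^{2} = 4$)
$T{\left(g \right)} = -4 + g$
$c{\left(P \right)} = 4 P^{2}$ ($c{\left(P \right)} = \left(2 P\right)^{2} = 4 P^{2}$)
$W{\left(Q \right)} = 60 + Q$ ($W{\left(Q \right)} = \left(-4 + Q\right) + 4 \cdot 4^{2} = \left(-4 + Q\right) + 4 \cdot 16 = \left(-4 + Q\right) + 64 = 60 + Q$)
$W{\left(-3 \right)} 97 \cdot 15 = \left(60 - 3\right) 97 \cdot 15 = 57 \cdot 97 \cdot 15 = 5529 \cdot 15 = 82935$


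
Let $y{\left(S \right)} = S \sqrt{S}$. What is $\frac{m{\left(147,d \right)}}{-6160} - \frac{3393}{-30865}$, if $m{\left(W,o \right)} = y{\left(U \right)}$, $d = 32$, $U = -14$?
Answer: $\frac{3393}{30865} + \frac{i \sqrt{14}}{440} \approx 0.10993 + 0.0085038 i$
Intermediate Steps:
$y{\left(S \right)} = S^{\frac{3}{2}}$
$m{\left(W,o \right)} = - 14 i \sqrt{14}$ ($m{\left(W,o \right)} = \left(-14\right)^{\frac{3}{2}} = - 14 i \sqrt{14}$)
$\frac{m{\left(147,d \right)}}{-6160} - \frac{3393}{-30865} = \frac{\left(-14\right) i \sqrt{14}}{-6160} - \frac{3393}{-30865} = - 14 i \sqrt{14} \left(- \frac{1}{6160}\right) - - \frac{3393}{30865} = \frac{i \sqrt{14}}{440} + \frac{3393}{30865} = \frac{3393}{30865} + \frac{i \sqrt{14}}{440}$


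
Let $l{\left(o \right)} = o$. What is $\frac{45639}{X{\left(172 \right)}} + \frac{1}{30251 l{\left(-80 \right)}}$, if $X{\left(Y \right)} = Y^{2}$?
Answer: $\frac{862890637}{559340990} \approx 1.5427$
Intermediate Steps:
$\frac{45639}{X{\left(172 \right)}} + \frac{1}{30251 l{\left(-80 \right)}} = \frac{45639}{172^{2}} + \frac{1}{30251 \left(-80\right)} = \frac{45639}{29584} + \frac{1}{30251} \left(- \frac{1}{80}\right) = 45639 \cdot \frac{1}{29584} - \frac{1}{2420080} = \frac{45639}{29584} - \frac{1}{2420080} = \frac{862890637}{559340990}$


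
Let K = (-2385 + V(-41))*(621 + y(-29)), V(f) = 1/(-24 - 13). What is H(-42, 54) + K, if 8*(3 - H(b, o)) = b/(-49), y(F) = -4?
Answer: -1524534899/1036 ≈ -1.4716e+6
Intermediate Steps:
H(b, o) = 3 + b/392 (H(b, o) = 3 - b/(8*(-49)) = 3 - b*(-1)/(8*49) = 3 - (-1)*b/392 = 3 + b/392)
V(f) = -1/37 (V(f) = 1/(-37) = -1/37)
K = -54447782/37 (K = (-2385 - 1/37)*(621 - 4) = -88246/37*617 = -54447782/37 ≈ -1.4716e+6)
H(-42, 54) + K = (3 + (1/392)*(-42)) - 54447782/37 = (3 - 3/28) - 54447782/37 = 81/28 - 54447782/37 = -1524534899/1036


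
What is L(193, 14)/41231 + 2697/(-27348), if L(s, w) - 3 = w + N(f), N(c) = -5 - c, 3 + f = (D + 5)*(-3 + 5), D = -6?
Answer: -36911697/375861796 ≈ -0.098205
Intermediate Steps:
f = -5 (f = -3 + (-6 + 5)*(-3 + 5) = -3 - 1*2 = -3 - 2 = -5)
L(s, w) = 3 + w (L(s, w) = 3 + (w + (-5 - 1*(-5))) = 3 + (w + (-5 + 5)) = 3 + (w + 0) = 3 + w)
L(193, 14)/41231 + 2697/(-27348) = (3 + 14)/41231 + 2697/(-27348) = 17*(1/41231) + 2697*(-1/27348) = 17/41231 - 899/9116 = -36911697/375861796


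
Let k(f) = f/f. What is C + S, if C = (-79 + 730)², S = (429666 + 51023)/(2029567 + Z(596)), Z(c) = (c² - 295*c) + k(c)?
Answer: 936161632853/2208964 ≈ 4.2380e+5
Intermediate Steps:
k(f) = 1
Z(c) = 1 + c² - 295*c (Z(c) = (c² - 295*c) + 1 = 1 + c² - 295*c)
S = 480689/2208964 (S = (429666 + 51023)/(2029567 + (1 + 596² - 295*596)) = 480689/(2029567 + (1 + 355216 - 175820)) = 480689/(2029567 + 179397) = 480689/2208964 ≈ 0.21761)
C = 423801 (C = 651² = 423801)
C + S = 423801 + 480689/2208964 = 936161632853/2208964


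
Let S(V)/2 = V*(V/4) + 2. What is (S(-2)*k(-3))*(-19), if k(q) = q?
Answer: 342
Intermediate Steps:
S(V) = 4 + V**2/2 (S(V) = 2*(V*(V/4) + 2) = 2*(V**2/4 + 2) = 2*(2 + V**2/4) = 4 + V**2/2)
(S(-2)*k(-3))*(-19) = ((4 + (1/2)*(-2)**2)*(-3))*(-19) = ((4 + (1/2)*4)*(-3))*(-19) = ((4 + 2)*(-3))*(-19) = (6*(-3))*(-19) = -18*(-19) = 342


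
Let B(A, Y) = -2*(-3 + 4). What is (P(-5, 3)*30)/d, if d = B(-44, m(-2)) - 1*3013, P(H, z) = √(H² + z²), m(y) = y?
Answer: -2*√34/201 ≈ -0.058019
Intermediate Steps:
B(A, Y) = -2 (B(A, Y) = -2*1 = -2)
d = -3015 (d = -2 - 1*3013 = -2 - 3013 = -3015)
(P(-5, 3)*30)/d = (√((-5)² + 3²)*30)/(-3015) = (√(25 + 9)*30)*(-1/3015) = (√34*30)*(-1/3015) = (30*√34)*(-1/3015) = -2*√34/201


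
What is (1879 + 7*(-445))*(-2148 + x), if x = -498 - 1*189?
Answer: 3504060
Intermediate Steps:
x = -687 (x = -498 - 189 = -687)
(1879 + 7*(-445))*(-2148 + x) = (1879 + 7*(-445))*(-2148 - 687) = (1879 - 3115)*(-2835) = -1236*(-2835) = 3504060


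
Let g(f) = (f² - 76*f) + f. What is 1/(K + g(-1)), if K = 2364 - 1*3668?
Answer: -1/1228 ≈ -0.00081433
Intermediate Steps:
K = -1304 (K = 2364 - 3668 = -1304)
g(f) = f² - 75*f
1/(K + g(-1)) = 1/(-1304 - (-75 - 1)) = 1/(-1304 - 1*(-76)) = 1/(-1304 + 76) = 1/(-1228) = -1/1228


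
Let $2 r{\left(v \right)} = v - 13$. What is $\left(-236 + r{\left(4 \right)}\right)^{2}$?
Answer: $\frac{231361}{4} \approx 57840.0$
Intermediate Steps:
$r{\left(v \right)} = - \frac{13}{2} + \frac{v}{2}$ ($r{\left(v \right)} = \frac{v - 13}{2} = \frac{-13 + v}{2} = - \frac{13}{2} + \frac{v}{2}$)
$\left(-236 + r{\left(4 \right)}\right)^{2} = \left(-236 + \left(- \frac{13}{2} + \frac{1}{2} \cdot 4\right)\right)^{2} = \left(-236 + \left(- \frac{13}{2} + 2\right)\right)^{2} = \left(-236 - \frac{9}{2}\right)^{2} = \left(- \frac{481}{2}\right)^{2} = \frac{231361}{4}$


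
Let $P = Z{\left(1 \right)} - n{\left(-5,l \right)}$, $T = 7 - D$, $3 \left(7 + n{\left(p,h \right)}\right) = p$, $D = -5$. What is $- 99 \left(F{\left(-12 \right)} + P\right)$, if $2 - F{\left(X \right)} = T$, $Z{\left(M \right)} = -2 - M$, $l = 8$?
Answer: $429$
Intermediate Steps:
$n{\left(p,h \right)} = -7 + \frac{p}{3}$
$T = 12$ ($T = 7 - -5 = 7 + 5 = 12$)
$F{\left(X \right)} = -10$ ($F{\left(X \right)} = 2 - 12 = -10$)
$P = \frac{17}{3}$ ($P = \left(-2 - 1\right) - \left(-7 + \frac{1}{3} \left(-5\right)\right) = \left(-2 - 1\right) - \left(-7 - \frac{5}{3}\right) = -3 - - \frac{26}{3} = -3 + \frac{26}{3} = \frac{17}{3} \approx 5.6667$)
$- 99 \left(F{\left(-12 \right)} + P\right) = - 99 \left(-10 + \frac{17}{3}\right) = \left(-99\right) \left(- \frac{13}{3}\right) = 429$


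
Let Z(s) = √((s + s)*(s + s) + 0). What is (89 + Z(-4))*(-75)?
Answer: -7275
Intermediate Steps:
Z(s) = 2*√(s²) (Z(s) = √((2*s)*(2*s) + 0) = √(4*s² + 0) = √(4*s²) = 2*√(s²))
(89 + Z(-4))*(-75) = (89 + 2*√((-4)²))*(-75) = (89 + 2*√16)*(-75) = (89 + 2*4)*(-75) = (89 + 8)*(-75) = 97*(-75) = -7275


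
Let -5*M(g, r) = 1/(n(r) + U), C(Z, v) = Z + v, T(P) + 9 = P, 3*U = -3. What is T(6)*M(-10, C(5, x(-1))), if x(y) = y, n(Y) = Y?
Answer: 1/5 ≈ 0.20000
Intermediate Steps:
U = -1 (U = (1/3)*(-3) = -1)
T(P) = -9 + P
M(g, r) = -1/(5*(-1 + r)) (M(g, r) = -1/(5*(r - 1)) = -1/(5*(-1 + r)))
T(6)*M(-10, C(5, x(-1))) = (-9 + 6)*(-1/(-5 + 5*(5 - 1))) = -(-3)/(-5 + 5*4) = -(-3)/(-5 + 20) = -(-3)/15 = -3*(-1/15) = 1/5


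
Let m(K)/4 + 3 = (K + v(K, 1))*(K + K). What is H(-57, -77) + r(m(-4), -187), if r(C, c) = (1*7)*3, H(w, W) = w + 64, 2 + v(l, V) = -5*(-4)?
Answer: 28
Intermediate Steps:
v(l, V) = 18 (v(l, V) = -2 - 5*(-4) = -2 + 20 = 18)
m(K) = -12 + 8*K*(18 + K) (m(K) = -12 + 4*((K + 18)*(K + K)) = -12 + 4*((18 + K)*(2*K)) = -12 + 4*(2*K*(18 + K)) = -12 + 8*K*(18 + K))
H(w, W) = 64 + w
r(C, c) = 21 (r(C, c) = 7*3 = 21)
H(-57, -77) + r(m(-4), -187) = (64 - 57) + 21 = 7 + 21 = 28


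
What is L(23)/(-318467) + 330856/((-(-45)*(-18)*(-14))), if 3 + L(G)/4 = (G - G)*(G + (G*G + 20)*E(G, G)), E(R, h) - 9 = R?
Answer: 26341713458/902853945 ≈ 29.176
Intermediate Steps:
E(R, h) = 9 + R
L(G) = -12 (L(G) = -12 + 4*((G - G)*(G + (G*G + 20)*(9 + G))) = -12 + 4*(0*(G + (G**2 + 20)*(9 + G))) = -12 + 4*(0*(G + (20 + G**2)*(9 + G))) = -12 + 4*(0*(G + (9 + G)*(20 + G**2))) = -12 + 4*0 = -12 + 0 = -12)
L(23)/(-318467) + 330856/((-(-45)*(-18)*(-14))) = -12/(-318467) + 330856/((-(-45)*(-18)*(-14))) = -12*(-1/318467) + 330856/((-45*18*(-14))) = 12/318467 + 330856/((-810*(-14))) = 12/318467 + 330856/11340 = 12/318467 + 330856*(1/11340) = 12/318467 + 82714/2835 = 26341713458/902853945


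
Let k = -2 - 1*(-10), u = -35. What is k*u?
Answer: -280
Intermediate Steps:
k = 8 (k = -2 + 10 = 8)
k*u = 8*(-35) = -280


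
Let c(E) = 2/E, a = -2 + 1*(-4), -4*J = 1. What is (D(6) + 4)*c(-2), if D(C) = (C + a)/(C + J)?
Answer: -4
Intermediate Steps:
J = -¼ (J = -¼*1 = -¼ ≈ -0.25000)
a = -6 (a = -2 - 4 = -6)
D(C) = (-6 + C)/(-¼ + C) (D(C) = (C - 6)/(C - ¼) = (-6 + C)/(-¼ + C))
(D(6) + 4)*c(-2) = (4*(-6 + 6)/(-1 + 4*6) + 4)*(2/(-2)) = (4*0/(-1 + 24) + 4)*(2*(-½)) = (4*0/23 + 4)*(-1) = (4*(1/23)*0 + 4)*(-1) = (0 + 4)*(-1) = 4*(-1) = -4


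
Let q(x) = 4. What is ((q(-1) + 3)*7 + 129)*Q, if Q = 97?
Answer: 17266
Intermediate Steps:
((q(-1) + 3)*7 + 129)*Q = ((4 + 3)*7 + 129)*97 = (7*7 + 129)*97 = (49 + 129)*97 = 178*97 = 17266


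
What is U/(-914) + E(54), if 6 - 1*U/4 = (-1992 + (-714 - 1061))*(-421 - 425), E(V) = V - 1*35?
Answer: 6382435/457 ≈ 13966.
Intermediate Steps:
E(V) = -35 + V (E(V) = V - 35 = -35 + V)
U = -12747504 (U = 24 - 4*(-1992 + (-714 - 1061))*(-421 - 425) = 24 - 4*(-1992 - 1775)*(-846) = 24 - (-15068)*(-846) = 24 - 4*3186882 = 24 - 12747528 = -12747504)
U/(-914) + E(54) = -12747504/(-914) + (-35 + 54) = -12747504*(-1/914) + 19 = 6373752/457 + 19 = 6382435/457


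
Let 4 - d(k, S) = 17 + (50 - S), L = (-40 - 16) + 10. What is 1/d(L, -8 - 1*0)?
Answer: -1/71 ≈ -0.014085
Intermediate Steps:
L = -46 (L = -56 + 10 = -46)
d(k, S) = -63 + S (d(k, S) = 4 - (17 + (50 - S)) = 4 - (67 - S) = 4 + (-67 + S) = -63 + S)
1/d(L, -8 - 1*0) = 1/(-63 + (-8 - 1*0)) = 1/(-63 + (-8 + 0)) = 1/(-63 - 8) = 1/(-71) = -1/71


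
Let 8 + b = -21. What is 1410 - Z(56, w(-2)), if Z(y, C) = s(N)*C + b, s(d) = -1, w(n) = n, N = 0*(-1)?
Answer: 1437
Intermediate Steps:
b = -29 (b = -8 - 21 = -29)
N = 0
Z(y, C) = -29 - C (Z(y, C) = -C - 29 = -29 - C)
1410 - Z(56, w(-2)) = 1410 - (-29 - 1*(-2)) = 1410 - (-29 + 2) = 1410 - 1*(-27) = 1410 + 27 = 1437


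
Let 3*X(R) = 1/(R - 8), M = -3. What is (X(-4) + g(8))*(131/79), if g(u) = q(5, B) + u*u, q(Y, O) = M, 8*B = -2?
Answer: 287545/2844 ≈ 101.11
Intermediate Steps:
B = -¼ (B = (⅛)*(-2) = -¼ ≈ -0.25000)
q(Y, O) = -3
X(R) = 1/(3*(-8 + R)) (X(R) = 1/(3*(R - 8)) = 1/(3*(-8 + R)))
g(u) = -3 + u² (g(u) = -3 + u*u = -3 + u²)
(X(-4) + g(8))*(131/79) = (1/(3*(-8 - 4)) + (-3 + 8²))*(131/79) = ((⅓)/(-12) + (-3 + 64))*(131*(1/79)) = ((⅓)*(-1/12) + 61)*(131/79) = (-1/36 + 61)*(131/79) = (2195/36)*(131/79) = 287545/2844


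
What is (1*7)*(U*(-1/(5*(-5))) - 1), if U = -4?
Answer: -203/25 ≈ -8.1200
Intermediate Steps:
(1*7)*(U*(-1/(5*(-5))) - 1) = (1*7)*(-(-4)/(5*(-5)) - 1) = 7*(-(-4)/(-25) - 1) = 7*(-(-4)*(-1)/25 - 1) = 7*(-4*1/25 - 1) = 7*(-4/25 - 1) = 7*(-29/25) = -203/25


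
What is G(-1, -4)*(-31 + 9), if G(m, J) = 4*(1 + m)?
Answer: 0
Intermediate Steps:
G(m, J) = 4 + 4*m
G(-1, -4)*(-31 + 9) = (4 + 4*(-1))*(-31 + 9) = (4 - 4)*(-22) = 0*(-22) = 0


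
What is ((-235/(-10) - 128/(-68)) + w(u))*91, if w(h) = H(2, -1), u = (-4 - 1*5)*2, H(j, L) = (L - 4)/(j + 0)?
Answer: 35399/17 ≈ 2082.3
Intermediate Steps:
H(j, L) = (-4 + L)/j
u = -18 (u = (-4 - 5)*2 = -9*2 = -18)
w(h) = -5/2 (w(h) = (-4 - 1)/2 = (½)*(-5) = -5/2)
((-235/(-10) - 128/(-68)) + w(u))*91 = ((-235/(-10) - 128/(-68)) - 5/2)*91 = ((-235*(-⅒) - 128*(-1/68)) - 5/2)*91 = ((47/2 + 32/17) - 5/2)*91 = (863/34 - 5/2)*91 = (389/17)*91 = 35399/17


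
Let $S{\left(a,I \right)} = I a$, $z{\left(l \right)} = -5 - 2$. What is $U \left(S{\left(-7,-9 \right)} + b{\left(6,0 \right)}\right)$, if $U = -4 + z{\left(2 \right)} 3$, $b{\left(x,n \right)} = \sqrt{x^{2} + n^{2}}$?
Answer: $-1725$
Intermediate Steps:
$b{\left(x,n \right)} = \sqrt{n^{2} + x^{2}}$
$z{\left(l \right)} = -7$
$U = -25$ ($U = -4 - 21 = -25$)
$U \left(S{\left(-7,-9 \right)} + b{\left(6,0 \right)}\right) = - 25 \left(\left(-9\right) \left(-7\right) + \sqrt{0^{2} + 6^{2}}\right) = - 25 \left(63 + \sqrt{0 + 36}\right) = - 25 \left(63 + \sqrt{36}\right) = - 25 \left(63 + 6\right) = \left(-25\right) 69 = -1725$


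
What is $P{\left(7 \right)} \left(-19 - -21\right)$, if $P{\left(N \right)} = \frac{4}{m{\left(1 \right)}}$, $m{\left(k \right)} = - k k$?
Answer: $-8$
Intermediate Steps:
$m{\left(k \right)} = - k^{2}$
$P{\left(N \right)} = -4$ ($P{\left(N \right)} = \frac{4}{\left(-1\right) 1^{2}} = \frac{4}{\left(-1\right) 1} = \frac{4}{-1} = 4 \left(-1\right) = -4$)
$P{\left(7 \right)} \left(-19 - -21\right) = - 4 \left(-19 - -21\right) = - 4 \left(-19 + 21\right) = \left(-4\right) 2 = -8$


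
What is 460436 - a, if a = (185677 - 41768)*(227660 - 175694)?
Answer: -7477914658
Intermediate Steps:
a = 7478375094 (a = 143909*51966 = 7478375094)
460436 - a = 460436 - 1*7478375094 = 460436 - 7478375094 = -7477914658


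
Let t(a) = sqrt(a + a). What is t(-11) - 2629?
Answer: -2629 + I*sqrt(22) ≈ -2629.0 + 4.6904*I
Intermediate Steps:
t(a) = sqrt(2)*sqrt(a) (t(a) = sqrt(2*a) = sqrt(2)*sqrt(a))
t(-11) - 2629 = sqrt(2)*sqrt(-11) - 2629 = sqrt(2)*(I*sqrt(11)) - 2629 = I*sqrt(22) - 2629 = -2629 + I*sqrt(22)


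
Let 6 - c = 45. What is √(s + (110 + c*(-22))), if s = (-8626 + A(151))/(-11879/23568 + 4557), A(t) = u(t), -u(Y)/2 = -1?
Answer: 2*√56842967206054898/15341071 ≈ 31.082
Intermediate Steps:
c = -39 (c = 6 - 1*45 = 6 - 45 = -39)
u(Y) = 2 (u(Y) = -2*(-1) = 2)
A(t) = 2
s = -29035776/15341071 (s = (-8626 + 2)/(-11879/23568 + 4557) = -8624/(-11879*1/23568 + 4557) = -8624/(-11879/23568 + 4557) = -8624/107387497/23568 = -8624*23568/107387497 = -29035776/15341071 ≈ -1.8927)
√(s + (110 + c*(-22))) = √(-29035776/15341071 + (110 - 39*(-22))) = √(-29035776/15341071 + (110 + 858)) = √(-29035776/15341071 + 968) = √(14821120952/15341071) = 2*√56842967206054898/15341071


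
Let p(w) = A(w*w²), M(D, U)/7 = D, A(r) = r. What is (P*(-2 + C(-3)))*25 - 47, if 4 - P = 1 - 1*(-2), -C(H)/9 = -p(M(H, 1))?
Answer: -2083822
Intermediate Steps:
M(D, U) = 7*D
p(w) = w³ (p(w) = w*w² = w³)
C(H) = 3087*H³ (C(H) = -(-9)*(7*H)³ = -(-9)*343*H³ = -(-3087)*H³ = 3087*H³)
P = 1 (P = 4 - (1 - 1*(-2)) = 4 - (1 + 2) = 4 - 1*3 = 4 - 3 = 1)
(P*(-2 + C(-3)))*25 - 47 = (1*(-2 + 3087*(-3)³))*25 - 47 = (1*(-2 + 3087*(-27)))*25 - 47 = (1*(-2 - 83349))*25 - 47 = (1*(-83351))*25 - 47 = -83351*25 - 47 = -2083775 - 47 = -2083822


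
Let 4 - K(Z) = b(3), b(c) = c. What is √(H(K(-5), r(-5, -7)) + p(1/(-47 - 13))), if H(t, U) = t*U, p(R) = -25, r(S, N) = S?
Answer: I*√30 ≈ 5.4772*I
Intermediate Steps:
K(Z) = 1 (K(Z) = 4 - 1*3 = 4 - 3 = 1)
H(t, U) = U*t
√(H(K(-5), r(-5, -7)) + p(1/(-47 - 13))) = √(-5*1 - 25) = √(-5 - 25) = √(-30) = I*√30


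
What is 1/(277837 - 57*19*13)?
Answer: 1/263758 ≈ 3.7914e-6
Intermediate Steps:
1/(277837 - 57*19*13) = 1/(277837 - 1083*13) = 1/(277837 - 14079) = 1/263758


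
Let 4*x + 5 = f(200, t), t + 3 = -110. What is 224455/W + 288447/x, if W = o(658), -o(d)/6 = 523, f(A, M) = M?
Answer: -1823536217/185142 ≈ -9849.4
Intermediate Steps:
t = -113 (t = -3 - 110 = -113)
o(d) = -3138 (o(d) = -6*523 = -3138)
W = -3138
x = -59/2 (x = -5/4 + (¼)*(-113) = -5/4 - 113/4 = -59/2 ≈ -29.500)
224455/W + 288447/x = 224455/(-3138) + 288447/(-59/2) = 224455*(-1/3138) + 288447*(-2/59) = -224455/3138 - 576894/59 = -1823536217/185142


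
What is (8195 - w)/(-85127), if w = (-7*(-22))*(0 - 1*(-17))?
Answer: -5577/85127 ≈ -0.065514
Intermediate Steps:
w = 2618 (w = 154*(0 + 17) = 154*17 = 2618)
(8195 - w)/(-85127) = (8195 - 1*2618)/(-85127) = (8195 - 2618)*(-1/85127) = 5577*(-1/85127) = -5577/85127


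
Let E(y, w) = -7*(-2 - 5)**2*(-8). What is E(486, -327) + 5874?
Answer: 8618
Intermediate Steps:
E(y, w) = 2744 (E(y, w) = -7*(-7)**2*(-8) = -7*49*(-8) = -343*(-8) = 2744)
E(486, -327) + 5874 = 2744 + 5874 = 8618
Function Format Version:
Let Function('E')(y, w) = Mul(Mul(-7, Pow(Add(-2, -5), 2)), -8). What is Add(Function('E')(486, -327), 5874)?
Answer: 8618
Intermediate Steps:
Function('E')(y, w) = 2744 (Function('E')(y, w) = Mul(Mul(-7, Pow(-7, 2)), -8) = Mul(Mul(-7, 49), -8) = Mul(-343, -8) = 2744)
Add(Function('E')(486, -327), 5874) = Add(2744, 5874) = 8618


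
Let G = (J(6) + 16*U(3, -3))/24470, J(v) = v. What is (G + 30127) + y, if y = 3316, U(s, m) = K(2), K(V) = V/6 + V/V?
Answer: 1227525356/36705 ≈ 33443.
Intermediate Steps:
K(V) = 1 + V/6 (K(V) = V*(1/6) + 1 = V/6 + 1 = 1 + V/6)
U(s, m) = 4/3 (U(s, m) = 1 + (1/6)*2 = 1 + 1/3 = 4/3)
G = 41/36705 (G = (6 + 16*(4/3))/24470 = (6 + 64/3)*(1/24470) = (82/3)*(1/24470) = 41/36705 ≈ 0.0011170)
(G + 30127) + y = (41/36705 + 30127) + 3316 = 1105811576/36705 + 3316 = 1227525356/36705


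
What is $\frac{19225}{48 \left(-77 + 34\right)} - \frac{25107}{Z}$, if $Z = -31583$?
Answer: $- \frac{555362327}{65187312} \approx -8.5195$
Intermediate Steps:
$\frac{19225}{48 \left(-77 + 34\right)} - \frac{25107}{Z} = \frac{19225}{48 \left(-77 + 34\right)} - \frac{25107}{-31583} = \frac{19225}{48 \left(-43\right)} - - \frac{25107}{31583} = \frac{19225}{-2064} + \frac{25107}{31583} = 19225 \left(- \frac{1}{2064}\right) + \frac{25107}{31583} = - \frac{19225}{2064} + \frac{25107}{31583} = - \frac{555362327}{65187312}$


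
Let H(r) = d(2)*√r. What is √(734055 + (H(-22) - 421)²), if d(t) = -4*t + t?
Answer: 2*√(227626 + 1263*I*√22) ≈ 954.28 + 12.416*I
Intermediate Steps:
d(t) = -3*t
H(r) = -6*√r (H(r) = (-3*2)*√r = -6*√r)
√(734055 + (H(-22) - 421)²) = √(734055 + (-6*I*√22 - 421)²) = √(734055 + (-421 - 6*I*√22)²)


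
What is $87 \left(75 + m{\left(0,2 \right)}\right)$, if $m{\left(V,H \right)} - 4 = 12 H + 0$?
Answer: $8961$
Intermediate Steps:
$m{\left(V,H \right)} = 4 + 12 H$ ($m{\left(V,H \right)} = 4 + \left(12 H + 0\right) = 4 + 12 H$)
$87 \left(75 + m{\left(0,2 \right)}\right) = 87 \left(75 + \left(4 + 12 \cdot 2\right)\right) = 87 \left(75 + \left(4 + 24\right)\right) = 87 \left(75 + 28\right) = 87 \cdot 103 = 8961$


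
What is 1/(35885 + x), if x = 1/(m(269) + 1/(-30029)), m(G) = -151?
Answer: 4534380/162716196271 ≈ 2.7867e-5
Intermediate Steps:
x = -30029/4534380 (x = 1/(-151 + 1/(-30029)) = 1/(-151 - 1/30029) = 1/(-4534380/30029) = -30029/4534380 ≈ -0.0066225)
1/(35885 + x) = 1/(35885 - 30029/4534380) = 1/(162716196271/4534380) = 4534380/162716196271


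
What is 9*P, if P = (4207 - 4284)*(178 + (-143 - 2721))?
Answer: 1861398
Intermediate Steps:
P = 206822 (P = -77*(178 - 2864) = -77*(-2686) = 206822)
9*P = 9*206822 = 1861398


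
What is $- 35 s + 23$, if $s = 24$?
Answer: $-817$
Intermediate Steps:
$- 35 s + 23 = \left(-35\right) 24 + 23 = -840 + 23 = -817$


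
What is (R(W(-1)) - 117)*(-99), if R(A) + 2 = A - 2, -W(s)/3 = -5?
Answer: 10494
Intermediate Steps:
W(s) = 15 (W(s) = -3*(-5) = 15)
R(A) = -4 + A (R(A) = -2 + (A - 2) = -2 + (-2 + A) = -4 + A)
(R(W(-1)) - 117)*(-99) = ((-4 + 15) - 117)*(-99) = (11 - 117)*(-99) = -106*(-99) = 10494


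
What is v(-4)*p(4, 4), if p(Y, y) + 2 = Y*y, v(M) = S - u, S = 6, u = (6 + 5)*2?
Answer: -224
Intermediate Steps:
u = 22 (u = 11*2 = 22)
v(M) = -16 (v(M) = 6 - 1*22 = 6 - 22 = -16)
p(Y, y) = -2 + Y*y
v(-4)*p(4, 4) = -16*(-2 + 4*4) = -16*(-2 + 16) = -16*14 = -224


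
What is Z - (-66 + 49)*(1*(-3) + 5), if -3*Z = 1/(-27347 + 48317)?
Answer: 2138939/62910 ≈ 34.000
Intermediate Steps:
Z = -1/62910 (Z = -1/(3*(-27347 + 48317)) = -⅓/20970 = -⅓*1/20970 = -1/62910 ≈ -1.5896e-5)
Z - (-66 + 49)*(1*(-3) + 5) = -1/62910 - (-66 + 49)*(1*(-3) + 5) = -1/62910 - (-17)*(-3 + 5) = -1/62910 - (-17)*2 = -1/62910 - 1*(-34) = -1/62910 + 34 = 2138939/62910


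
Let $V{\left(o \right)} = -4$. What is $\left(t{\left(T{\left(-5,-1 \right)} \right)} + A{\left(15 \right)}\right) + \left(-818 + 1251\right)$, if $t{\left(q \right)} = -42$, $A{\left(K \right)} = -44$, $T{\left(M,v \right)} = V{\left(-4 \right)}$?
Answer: $347$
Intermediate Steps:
$T{\left(M,v \right)} = -4$
$\left(t{\left(T{\left(-5,-1 \right)} \right)} + A{\left(15 \right)}\right) + \left(-818 + 1251\right) = \left(-42 - 44\right) + \left(-818 + 1251\right) = -86 + 433 = 347$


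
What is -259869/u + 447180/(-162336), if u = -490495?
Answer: -14762788343/6635416360 ≈ -2.2248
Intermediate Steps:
-259869/u + 447180/(-162336) = -259869/(-490495) + 447180/(-162336) = -259869*(-1/490495) + 447180*(-1/162336) = 259869/490495 - 37265/13528 = -14762788343/6635416360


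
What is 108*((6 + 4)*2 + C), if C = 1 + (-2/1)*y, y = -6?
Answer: 3564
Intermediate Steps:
C = 13 (C = 1 - 2/1*(-6) = 1 - 2*1*(-6) = 1 - 2*(-6) = 1 + 12 = 13)
108*((6 + 4)*2 + C) = 108*((6 + 4)*2 + 13) = 108*(10*2 + 13) = 108*(20 + 13) = 108*33 = 3564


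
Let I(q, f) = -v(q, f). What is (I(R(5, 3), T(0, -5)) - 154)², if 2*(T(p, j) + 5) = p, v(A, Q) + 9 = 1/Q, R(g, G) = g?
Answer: 524176/25 ≈ 20967.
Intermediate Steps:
v(A, Q) = -9 + 1/Q
T(p, j) = -5 + p/2
I(q, f) = 9 - 1/f (I(q, f) = -(-9 + 1/f) = 9 - 1/f)
(I(R(5, 3), T(0, -5)) - 154)² = ((9 - 1/(-5 + (½)*0)) - 154)² = ((9 - 1/(-5 + 0)) - 154)² = ((9 - 1/(-5)) - 154)² = ((9 - 1*(-⅕)) - 154)² = ((9 + ⅕) - 154)² = (46/5 - 154)² = (-724/5)² = 524176/25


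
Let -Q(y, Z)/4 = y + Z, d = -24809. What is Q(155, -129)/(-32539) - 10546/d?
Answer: 26595110/62096927 ≈ 0.42828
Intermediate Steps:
Q(y, Z) = -4*Z - 4*y (Q(y, Z) = -4*(y + Z) = -4*(Z + y) = -4*Z - 4*y)
Q(155, -129)/(-32539) - 10546/d = (-4*(-129) - 4*155)/(-32539) - 10546/(-24809) = (516 - 620)*(-1/32539) - 10546*(-1/24809) = -104*(-1/32539) + 10546/24809 = 8/2503 + 10546/24809 = 26595110/62096927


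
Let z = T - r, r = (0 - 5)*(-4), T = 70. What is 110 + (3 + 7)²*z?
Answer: 5110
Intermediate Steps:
r = 20 (r = -5*(-4) = 20)
z = 50 (z = 70 - 1*20 = 70 - 20 = 50)
110 + (3 + 7)²*z = 110 + (3 + 7)²*50 = 110 + 10²*50 = 110 + 100*50 = 110 + 5000 = 5110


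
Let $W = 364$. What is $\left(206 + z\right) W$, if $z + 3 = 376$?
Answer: $210756$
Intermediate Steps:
$z = 373$ ($z = -3 + 376 = 373$)
$\left(206 + z\right) W = \left(206 + 373\right) 364 = 579 \cdot 364 = 210756$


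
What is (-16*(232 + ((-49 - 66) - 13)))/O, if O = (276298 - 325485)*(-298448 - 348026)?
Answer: -832/15899058319 ≈ -5.2330e-8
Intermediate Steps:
O = 31798116638 (O = -49187*(-646474) = 31798116638)
(-16*(232 + ((-49 - 66) - 13)))/O = -16*(232 + ((-49 - 66) - 13))/31798116638 = -16*(232 + (-115 - 13))*(1/31798116638) = -16*(232 - 128)*(1/31798116638) = -16*104*(1/31798116638) = -1664*1/31798116638 = -832/15899058319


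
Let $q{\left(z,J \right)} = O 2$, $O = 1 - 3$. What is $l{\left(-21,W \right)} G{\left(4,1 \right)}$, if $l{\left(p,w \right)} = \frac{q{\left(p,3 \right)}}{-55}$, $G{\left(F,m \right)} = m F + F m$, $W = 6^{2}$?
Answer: $\frac{32}{55} \approx 0.58182$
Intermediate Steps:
$O = -2$
$W = 36$
$G{\left(F,m \right)} = 2 F m$ ($G{\left(F,m \right)} = F m + F m = 2 F m$)
$q{\left(z,J \right)} = -4$ ($q{\left(z,J \right)} = \left(-2\right) 2 = -4$)
$l{\left(p,w \right)} = \frac{4}{55}$ ($l{\left(p,w \right)} = - \frac{4}{-55} = \left(-4\right) \left(- \frac{1}{55}\right) = \frac{4}{55}$)
$l{\left(-21,W \right)} G{\left(4,1 \right)} = \frac{4 \cdot 2 \cdot 4 \cdot 1}{55} = \frac{4}{55} \cdot 8 = \frac{32}{55}$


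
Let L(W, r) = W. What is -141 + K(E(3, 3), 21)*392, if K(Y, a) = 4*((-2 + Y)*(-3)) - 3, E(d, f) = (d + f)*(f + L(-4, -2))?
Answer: 36315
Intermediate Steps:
E(d, f) = (-4 + f)*(d + f) (E(d, f) = (d + f)*(f - 4) = (d + f)*(-4 + f) = (-4 + f)*(d + f))
K(Y, a) = 21 - 12*Y (K(Y, a) = 4*(6 - 3*Y) - 3 = (24 - 12*Y) - 3 = 21 - 12*Y)
-141 + K(E(3, 3), 21)*392 = -141 + (21 - 12*(3² - 4*3 - 4*3 + 3*3))*392 = -141 + (21 - 12*(9 - 12 - 12 + 9))*392 = -141 + (21 - 12*(-6))*392 = -141 + (21 + 72)*392 = -141 + 93*392 = -141 + 36456 = 36315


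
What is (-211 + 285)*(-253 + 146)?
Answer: -7918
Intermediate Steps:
(-211 + 285)*(-253 + 146) = 74*(-107) = -7918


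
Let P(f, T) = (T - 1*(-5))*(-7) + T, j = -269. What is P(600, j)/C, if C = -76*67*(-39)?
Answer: 1579/198588 ≈ 0.0079511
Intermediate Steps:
C = 198588 (C = -5092*(-39) = 198588)
P(f, T) = -35 - 6*T (P(f, T) = (T + 5)*(-7) + T = (5 + T)*(-7) + T = (-35 - 7*T) + T = -35 - 6*T)
P(600, j)/C = (-35 - 6*(-269))/198588 = (-35 + 1614)*(1/198588) = 1579*(1/198588) = 1579/198588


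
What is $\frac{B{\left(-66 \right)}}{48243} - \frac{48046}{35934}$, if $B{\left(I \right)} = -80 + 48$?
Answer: $- \frac{386505511}{288927327} \approx -1.3377$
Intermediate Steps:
$B{\left(I \right)} = -32$
$\frac{B{\left(-66 \right)}}{48243} - \frac{48046}{35934} = - \frac{32}{48243} - \frac{48046}{35934} = \left(-32\right) \frac{1}{48243} - \frac{24023}{17967} = - \frac{32}{48243} - \frac{24023}{17967} = - \frac{386505511}{288927327}$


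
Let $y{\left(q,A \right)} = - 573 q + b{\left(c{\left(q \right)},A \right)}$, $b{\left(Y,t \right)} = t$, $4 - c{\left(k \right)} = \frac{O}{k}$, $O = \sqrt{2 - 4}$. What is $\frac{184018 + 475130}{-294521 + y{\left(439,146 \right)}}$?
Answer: $- \frac{109858}{90987} \approx -1.2074$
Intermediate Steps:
$O = i \sqrt{2}$ ($O = \sqrt{-2} = i \sqrt{2} \approx 1.4142 i$)
$c{\left(k \right)} = 4 - \frac{i \sqrt{2}}{k}$
$y{\left(q,A \right)} = A - 573 q$ ($y{\left(q,A \right)} = - 573 q + A = A - 573 q$)
$\frac{184018 + 475130}{-294521 + y{\left(439,146 \right)}} = \frac{184018 + 475130}{-294521 + \left(146 - 251547\right)} = \frac{659148}{-294521 + \left(146 - 251547\right)} = \frac{659148}{-294521 - 251401} = \frac{659148}{-545922} = 659148 \left(- \frac{1}{545922}\right) = - \frac{109858}{90987}$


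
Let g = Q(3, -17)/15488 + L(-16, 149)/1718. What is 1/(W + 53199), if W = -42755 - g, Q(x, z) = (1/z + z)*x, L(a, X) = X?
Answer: 113085632/1181056906497 ≈ 9.5750e-5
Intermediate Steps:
Q(x, z) = x*(z + 1/z) (Q(x, z) = (z + 1/z)*x = x*(z + 1/z))
g = 9434111/113085632 (g = (3*(-17) + 3/(-17))/15488 + 149/1718 = (-51 + 3*(-1/17))*(1/15488) + 149*(1/1718) = (-51 - 3/17)*(1/15488) + 149/1718 = -870/17*1/15488 + 149/1718 = -435/131648 + 149/1718 = 9434111/113085632 ≈ 0.083424)
W = -4834985630271/113085632 (W = -42755 - 1*9434111/113085632 = -42755 - 9434111/113085632 = -4834985630271/113085632 ≈ -42755.)
1/(W + 53199) = 1/(-4834985630271/113085632 + 53199) = 1/(1181056906497/113085632) = 113085632/1181056906497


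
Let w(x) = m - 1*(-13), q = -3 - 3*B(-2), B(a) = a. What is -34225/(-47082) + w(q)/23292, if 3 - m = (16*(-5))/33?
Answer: 2194599413/3015743346 ≈ 0.72771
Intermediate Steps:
m = 179/33 (m = 3 - 16*(-5)/33 = 3 - (-80)/33 = 3 - 1*(-80/33) = 3 + 80/33 = 179/33 ≈ 5.4242)
q = 3 (q = -3 - 3*(-2) = -3 + 6 = 3)
w(x) = 608/33 (w(x) = 179/33 - 1*(-13) = 179/33 + 13 = 608/33)
-34225/(-47082) + w(q)/23292 = -34225/(-47082) + (608/33)/23292 = -34225*(-1/47082) + (608/33)*(1/23292) = 34225/47082 + 152/192159 = 2194599413/3015743346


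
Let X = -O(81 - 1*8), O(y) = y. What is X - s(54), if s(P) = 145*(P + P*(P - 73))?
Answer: 140867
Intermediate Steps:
s(P) = 145*P + 145*P*(-73 + P) (s(P) = 145*(P + P*(-73 + P)) = 145*P + 145*P*(-73 + P))
X = -73 (X = -(81 - 1*8) = -(81 - 8) = -1*73 = -73)
X - s(54) = -73 - 145*54*(-72 + 54) = -73 - 145*54*(-18) = -73 - 1*(-140940) = -73 + 140940 = 140867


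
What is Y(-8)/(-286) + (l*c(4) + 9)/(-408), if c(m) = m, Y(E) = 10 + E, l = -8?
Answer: 2881/58344 ≈ 0.049380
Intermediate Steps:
Y(-8)/(-286) + (l*c(4) + 9)/(-408) = (10 - 8)/(-286) + (-8*4 + 9)/(-408) = 2*(-1/286) + (-32 + 9)*(-1/408) = -1/143 - 23*(-1/408) = -1/143 + 23/408 = 2881/58344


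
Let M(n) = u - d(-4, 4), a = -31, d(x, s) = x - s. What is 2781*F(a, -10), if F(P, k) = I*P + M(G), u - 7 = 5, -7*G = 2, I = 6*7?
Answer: -3565242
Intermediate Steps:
I = 42
G = -2/7 (G = -⅐*2 = -2/7 ≈ -0.28571)
u = 12 (u = 7 + 5 = 12)
M(n) = 20 (M(n) = 12 - (-4 - 1*4) = 12 - (-4 - 4) = 12 - 1*(-8) = 12 + 8 = 20)
F(P, k) = 20 + 42*P (F(P, k) = 42*P + 20 = 20 + 42*P)
2781*F(a, -10) = 2781*(20 + 42*(-31)) = 2781*(20 - 1302) = 2781*(-1282) = -3565242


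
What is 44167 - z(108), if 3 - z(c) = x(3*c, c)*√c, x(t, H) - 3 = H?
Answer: 44164 + 666*√3 ≈ 45318.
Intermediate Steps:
x(t, H) = 3 + H
z(c) = 3 - √c*(3 + c) (z(c) = 3 - (3 + c)*√c = 3 - √c*(3 + c))
44167 - z(108) = 44167 - (3 - √108*(3 + 108)) = 44167 - (3 - 1*6*√3*111) = 44167 - (3 - 666*√3) = 44167 + (-3 + 666*√3) = 44164 + 666*√3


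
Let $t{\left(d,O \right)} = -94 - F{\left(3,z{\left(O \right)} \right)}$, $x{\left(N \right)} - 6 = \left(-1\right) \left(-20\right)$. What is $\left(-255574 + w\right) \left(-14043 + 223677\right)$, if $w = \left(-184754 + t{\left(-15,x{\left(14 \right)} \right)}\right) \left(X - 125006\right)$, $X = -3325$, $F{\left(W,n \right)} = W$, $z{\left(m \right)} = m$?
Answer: $4972908002402838$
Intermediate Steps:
$x{\left(N \right)} = 26$ ($x{\left(N \right)} = 6 - -20 = 6 + 20 = 26$)
$t{\left(d,O \right)} = -97$ ($t{\left(d,O \right)} = -94 - 3 = -97$)
$w = 23722113681$ ($w = \left(-184754 - 97\right) \left(-3325 - 125006\right) = \left(-184851\right) \left(-128331\right) = 23722113681$)
$\left(-255574 + w\right) \left(-14043 + 223677\right) = \left(-255574 + 23722113681\right) \left(-14043 + 223677\right) = 23721858107 \cdot 209634 = 4972908002402838$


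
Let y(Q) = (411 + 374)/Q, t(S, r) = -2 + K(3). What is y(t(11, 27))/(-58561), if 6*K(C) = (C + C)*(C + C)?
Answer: -5/1492 ≈ -0.0033512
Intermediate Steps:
K(C) = 2*C**2/3 (K(C) = ((C + C)*(C + C))/6 = ((2*C)*(2*C))/6 = (4*C**2)/6 = 2*C**2/3)
t(S, r) = 4 (t(S, r) = -2 + (2/3)*3**2 = -2 + (2/3)*9 = -2 + 6 = 4)
y(Q) = 785/Q
y(t(11, 27))/(-58561) = (785/4)/(-58561) = (785*(1/4))*(-1/58561) = (785/4)*(-1/58561) = -5/1492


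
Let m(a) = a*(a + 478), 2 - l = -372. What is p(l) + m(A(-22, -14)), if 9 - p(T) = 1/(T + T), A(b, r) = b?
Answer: -7497205/748 ≈ -10023.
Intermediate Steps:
l = 374 (l = 2 - 1*(-372) = 2 + 372 = 374)
m(a) = a*(478 + a)
p(T) = 9 - 1/(2*T) (p(T) = 9 - 1/(T + T) = 9 - 1/(2*T))
p(l) + m(A(-22, -14)) = (9 - ½/374) - 22*(478 - 22) = (9 - ½*1/374) - 22*456 = (9 - 1/748) - 10032 = 6731/748 - 10032 = -7497205/748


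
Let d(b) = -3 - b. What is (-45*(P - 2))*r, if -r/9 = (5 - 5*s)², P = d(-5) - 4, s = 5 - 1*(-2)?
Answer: -1458000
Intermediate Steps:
s = 7 (s = 5 + 2 = 7)
P = -2 (P = (-3 - 1*(-5)) - 4 = (-3 + 5) - 4 = 2 - 4 = -2)
r = -8100 (r = -9*(5 - 5*7)² = -9*(5 - 35)² = -9*(-30)² = -9*900 = -8100)
(-45*(P - 2))*r = -45*(-2 - 2)*(-8100) = -45*(-4)*(-8100) = 180*(-8100) = -1458000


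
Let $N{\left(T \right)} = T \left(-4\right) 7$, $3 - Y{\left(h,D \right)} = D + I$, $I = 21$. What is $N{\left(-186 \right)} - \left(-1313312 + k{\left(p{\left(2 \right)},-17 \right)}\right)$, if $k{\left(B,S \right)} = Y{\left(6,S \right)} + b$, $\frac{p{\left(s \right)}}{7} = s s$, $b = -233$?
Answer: $1318754$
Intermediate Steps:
$Y{\left(h,D \right)} = -18 - D$ ($Y{\left(h,D \right)} = 3 - \left(D + 21\right) = 3 - \left(21 + D\right) = -18 - D$)
$N{\left(T \right)} = - 28 T$ ($N{\left(T \right)} = - 4 T 7 = - 28 T$)
$p{\left(s \right)} = 7 s^{2}$ ($p{\left(s \right)} = 7 s s = 7 s^{2}$)
$k{\left(B,S \right)} = -251 - S$ ($k{\left(B,S \right)} = \left(-18 - S\right) - 233 = -251 - S$)
$N{\left(-186 \right)} - \left(-1313312 + k{\left(p{\left(2 \right)},-17 \right)}\right) = \left(-28\right) \left(-186\right) + \left(1313312 - \left(-251 - -17\right)\right) = 5208 + \left(1313312 - \left(-251 + 17\right)\right) = 5208 + \left(1313312 - -234\right) = 5208 + \left(1313312 + 234\right) = 5208 + 1313546 = 1318754$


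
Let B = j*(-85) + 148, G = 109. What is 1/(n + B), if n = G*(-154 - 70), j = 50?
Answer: -1/28518 ≈ -3.5066e-5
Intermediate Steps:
n = -24416 (n = 109*(-154 - 70) = 109*(-224) = -24416)
B = -4102 (B = 50*(-85) + 148 = -4250 + 148 = -4102)
1/(n + B) = 1/(-24416 - 4102) = 1/(-28518) = -1/28518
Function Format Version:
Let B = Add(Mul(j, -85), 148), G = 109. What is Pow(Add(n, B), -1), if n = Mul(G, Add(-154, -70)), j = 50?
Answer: Rational(-1, 28518) ≈ -3.5066e-5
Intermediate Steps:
n = -24416 (n = Mul(109, Add(-154, -70)) = Mul(109, -224) = -24416)
B = -4102 (B = Add(Mul(50, -85), 148) = Add(-4250, 148) = -4102)
Pow(Add(n, B), -1) = Pow(Add(-24416, -4102), -1) = Pow(-28518, -1) = Rational(-1, 28518)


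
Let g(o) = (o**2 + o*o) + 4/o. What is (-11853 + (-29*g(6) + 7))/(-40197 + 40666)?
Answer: -5980/201 ≈ -29.751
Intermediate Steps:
g(o) = 2*o**2 + 4/o (g(o) = (o**2 + o**2) + 4/o = 2*o**2 + 4/o)
(-11853 + (-29*g(6) + 7))/(-40197 + 40666) = (-11853 + (-58*(2 + 6**3)/6 + 7))/(-40197 + 40666) = (-11853 + (-58*(2 + 216)/6 + 7))/469 = (-11853 + (-58*218/6 + 7))*(1/469) = (-11853 + (-29*218/3 + 7))*(1/469) = (-11853 + (-6322/3 + 7))*(1/469) = (-11853 - 6301/3)*(1/469) = -41860/3*1/469 = -5980/201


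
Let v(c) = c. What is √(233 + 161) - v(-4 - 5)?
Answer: 9 + √394 ≈ 28.849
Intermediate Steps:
√(233 + 161) - v(-4 - 5) = √(233 + 161) - (-4 - 5) = √394 - 1*(-9) = √394 + 9 = 9 + √394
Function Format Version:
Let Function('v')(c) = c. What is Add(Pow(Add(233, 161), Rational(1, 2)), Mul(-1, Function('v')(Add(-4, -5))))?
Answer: Add(9, Pow(394, Rational(1, 2))) ≈ 28.849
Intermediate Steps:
Add(Pow(Add(233, 161), Rational(1, 2)), Mul(-1, Function('v')(Add(-4, -5)))) = Add(Pow(Add(233, 161), Rational(1, 2)), Mul(-1, Add(-4, -5))) = Add(Pow(394, Rational(1, 2)), Mul(-1, -9)) = Add(Pow(394, Rational(1, 2)), 9) = Add(9, Pow(394, Rational(1, 2)))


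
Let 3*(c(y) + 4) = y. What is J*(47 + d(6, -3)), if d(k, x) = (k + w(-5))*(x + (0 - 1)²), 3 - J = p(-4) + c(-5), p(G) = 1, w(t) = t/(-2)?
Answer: 230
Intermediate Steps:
w(t) = -t/2 (w(t) = t*(-½) = -t/2)
c(y) = -4 + y/3
J = 23/3 (J = 3 - (1 + (-4 + (⅓)*(-5))) = 3 - (1 + (-4 - 5/3)) = 3 - (1 - 17/3) = 3 - 1*(-14/3) = 3 + 14/3 = 23/3 ≈ 7.6667)
d(k, x) = (1 + x)*(5/2 + k) (d(k, x) = (k - ½*(-5))*(x + (0 - 1)²) = (k + 5/2)*(x + (-1)²) = (5/2 + k)*(x + 1) = (5/2 + k)*(1 + x) = (1 + x)*(5/2 + k))
J*(47 + d(6, -3)) = 23*(47 + (5/2 + 6 + (5/2)*(-3) + 6*(-3)))/3 = 23*(47 + (5/2 + 6 - 15/2 - 18))/3 = 23*(47 - 17)/3 = (23/3)*30 = 230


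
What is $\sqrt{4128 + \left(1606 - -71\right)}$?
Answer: $3 \sqrt{645} \approx 76.191$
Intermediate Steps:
$\sqrt{4128 + \left(1606 - -71\right)} = \sqrt{4128 + \left(1606 + 71\right)} = \sqrt{4128 + 1677} = \sqrt{5805} = 3 \sqrt{645}$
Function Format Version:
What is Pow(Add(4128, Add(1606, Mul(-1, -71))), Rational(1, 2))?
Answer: Mul(3, Pow(645, Rational(1, 2))) ≈ 76.191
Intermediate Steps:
Pow(Add(4128, Add(1606, Mul(-1, -71))), Rational(1, 2)) = Pow(Add(4128, Add(1606, 71)), Rational(1, 2)) = Pow(Add(4128, 1677), Rational(1, 2)) = Pow(5805, Rational(1, 2)) = Mul(3, Pow(645, Rational(1, 2)))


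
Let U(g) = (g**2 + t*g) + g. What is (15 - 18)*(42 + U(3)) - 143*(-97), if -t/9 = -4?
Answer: 13385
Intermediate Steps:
t = 36 (t = -9*(-4) = 36)
U(g) = g**2 + 37*g (U(g) = (g**2 + 36*g) + g = g**2 + 37*g)
(15 - 18)*(42 + U(3)) - 143*(-97) = (15 - 18)*(42 + 3*(37 + 3)) - 143*(-97) = -3*(42 + 3*40) + 13871 = -3*(42 + 120) + 13871 = -3*162 + 13871 = -486 + 13871 = 13385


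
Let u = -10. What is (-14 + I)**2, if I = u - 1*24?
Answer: 2304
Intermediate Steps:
I = -34 (I = -10 - 1*24 = -10 - 24 = -34)
(-14 + I)**2 = (-14 - 34)**2 = (-48)**2 = 2304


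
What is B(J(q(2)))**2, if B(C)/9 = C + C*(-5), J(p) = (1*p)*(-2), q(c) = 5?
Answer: 129600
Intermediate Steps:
J(p) = -2*p (J(p) = p*(-2) = -2*p)
B(C) = -36*C (B(C) = 9*(C + C*(-5)) = 9*(C - 5*C) = 9*(-4*C) = -36*C)
B(J(q(2)))**2 = (-(-72)*5)**2 = (-36*(-10))**2 = 360**2 = 129600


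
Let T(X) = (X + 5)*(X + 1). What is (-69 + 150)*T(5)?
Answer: 4860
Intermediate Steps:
T(X) = (1 + X)*(5 + X) (T(X) = (5 + X)*(1 + X) = (1 + X)*(5 + X))
(-69 + 150)*T(5) = (-69 + 150)*(5 + 5² + 6*5) = 81*(5 + 25 + 30) = 81*60 = 4860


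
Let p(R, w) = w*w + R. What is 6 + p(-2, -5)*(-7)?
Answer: -155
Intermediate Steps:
p(R, w) = R + w² (p(R, w) = w² + R = R + w²)
6 + p(-2, -5)*(-7) = 6 + (-2 + (-5)²)*(-7) = 6 + (-2 + 25)*(-7) = 6 + 23*(-7) = 6 - 161 = -155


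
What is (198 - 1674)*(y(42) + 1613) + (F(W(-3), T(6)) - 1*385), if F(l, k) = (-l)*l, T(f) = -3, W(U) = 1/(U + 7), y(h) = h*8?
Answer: -46033745/16 ≈ -2.8771e+6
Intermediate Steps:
y(h) = 8*h
W(U) = 1/(7 + U)
F(l, k) = -l²
(198 - 1674)*(y(42) + 1613) + (F(W(-3), T(6)) - 1*385) = (198 - 1674)*(8*42 + 1613) + (-(1/(7 - 3))² - 1*385) = -1476*(336 + 1613) + (-(1/4)² - 385) = -1476*1949 + (-(¼)² - 385) = -2876724 + (-1*1/16 - 385) = -2876724 + (-1/16 - 385) = -2876724 - 6161/16 = -46033745/16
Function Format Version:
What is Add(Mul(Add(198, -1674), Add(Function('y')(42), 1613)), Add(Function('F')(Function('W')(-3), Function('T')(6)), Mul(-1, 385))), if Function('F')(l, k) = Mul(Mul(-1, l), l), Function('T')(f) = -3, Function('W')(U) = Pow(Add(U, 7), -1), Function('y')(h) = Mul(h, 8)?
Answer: Rational(-46033745, 16) ≈ -2.8771e+6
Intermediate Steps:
Function('y')(h) = Mul(8, h)
Function('W')(U) = Pow(Add(7, U), -1)
Function('F')(l, k) = Mul(-1, Pow(l, 2))
Add(Mul(Add(198, -1674), Add(Function('y')(42), 1613)), Add(Function('F')(Function('W')(-3), Function('T')(6)), Mul(-1, 385))) = Add(Mul(Add(198, -1674), Add(Mul(8, 42), 1613)), Add(Mul(-1, Pow(Pow(Add(7, -3), -1), 2)), Mul(-1, 385))) = Add(Mul(-1476, Add(336, 1613)), Add(Mul(-1, Pow(Pow(4, -1), 2)), -385)) = Add(Mul(-1476, 1949), Add(Mul(-1, Pow(Rational(1, 4), 2)), -385)) = Add(-2876724, Add(Mul(-1, Rational(1, 16)), -385)) = Add(-2876724, Add(Rational(-1, 16), -385)) = Add(-2876724, Rational(-6161, 16)) = Rational(-46033745, 16)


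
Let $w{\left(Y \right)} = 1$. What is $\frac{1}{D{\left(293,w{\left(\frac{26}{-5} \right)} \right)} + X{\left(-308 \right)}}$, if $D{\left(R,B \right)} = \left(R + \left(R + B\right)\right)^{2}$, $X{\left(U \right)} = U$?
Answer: $\frac{1}{344261} \approx 2.9048 \cdot 10^{-6}$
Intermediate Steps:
$D{\left(R,B \right)} = \left(B + 2 R\right)^{2}$ ($D{\left(R,B \right)} = \left(R + \left(B + R\right)\right)^{2} = \left(B + 2 R\right)^{2}$)
$\frac{1}{D{\left(293,w{\left(\frac{26}{-5} \right)} \right)} + X{\left(-308 \right)}} = \frac{1}{\left(1 + 2 \cdot 293\right)^{2} - 308} = \frac{1}{\left(1 + 586\right)^{2} - 308} = \frac{1}{587^{2} - 308} = \frac{1}{344569 - 308} = \frac{1}{344261}$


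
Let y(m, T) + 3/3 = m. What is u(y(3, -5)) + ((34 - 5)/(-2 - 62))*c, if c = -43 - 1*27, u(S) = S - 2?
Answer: 1015/32 ≈ 31.719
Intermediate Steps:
y(m, T) = -1 + m
u(S) = -2 + S
c = -70 (c = -43 - 27 = -70)
u(y(3, -5)) + ((34 - 5)/(-2 - 62))*c = (-2 + (-1 + 3)) + ((34 - 5)/(-2 - 62))*(-70) = (-2 + 2) + (29/(-64))*(-70) = 0 + (29*(-1/64))*(-70) = 0 - 29/64*(-70) = 0 + 1015/32 = 1015/32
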